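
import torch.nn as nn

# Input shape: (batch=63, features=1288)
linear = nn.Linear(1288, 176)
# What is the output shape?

Input shape: (63, 1288)
Output shape: (63, 176)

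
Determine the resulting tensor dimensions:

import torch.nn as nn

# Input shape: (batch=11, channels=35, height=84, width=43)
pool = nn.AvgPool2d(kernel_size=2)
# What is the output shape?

Input shape: (11, 35, 84, 43)
Output shape: (11, 35, 42, 21)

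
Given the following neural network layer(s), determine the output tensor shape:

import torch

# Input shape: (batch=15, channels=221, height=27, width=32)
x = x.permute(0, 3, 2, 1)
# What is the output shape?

Input shape: (15, 221, 27, 32)
Output shape: (15, 32, 27, 221)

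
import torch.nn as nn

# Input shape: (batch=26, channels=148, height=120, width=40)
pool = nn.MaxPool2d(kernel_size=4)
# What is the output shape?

Input shape: (26, 148, 120, 40)
Output shape: (26, 148, 30, 10)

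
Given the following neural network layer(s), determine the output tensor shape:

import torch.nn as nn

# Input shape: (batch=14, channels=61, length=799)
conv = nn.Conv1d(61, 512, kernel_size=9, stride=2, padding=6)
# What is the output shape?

Input shape: (14, 61, 799)
Output shape: (14, 512, 402)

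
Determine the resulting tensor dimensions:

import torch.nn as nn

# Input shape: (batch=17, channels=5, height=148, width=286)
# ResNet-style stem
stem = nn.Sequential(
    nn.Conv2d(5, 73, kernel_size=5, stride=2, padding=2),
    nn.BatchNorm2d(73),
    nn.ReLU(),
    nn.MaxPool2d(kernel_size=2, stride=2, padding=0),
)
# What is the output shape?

Input shape: (17, 5, 148, 286)
  -> after Conv2d 5x5 stride=2: (17, 73, 74, 143)
Output shape: (17, 73, 37, 71)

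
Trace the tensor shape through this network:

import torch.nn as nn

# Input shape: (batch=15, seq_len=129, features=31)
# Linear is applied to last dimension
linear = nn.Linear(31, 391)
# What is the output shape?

Input shape: (15, 129, 31)
Output shape: (15, 129, 391)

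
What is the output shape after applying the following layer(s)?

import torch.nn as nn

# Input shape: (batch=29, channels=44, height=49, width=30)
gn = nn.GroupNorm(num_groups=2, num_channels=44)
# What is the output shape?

Input shape: (29, 44, 49, 30)
Output shape: (29, 44, 49, 30)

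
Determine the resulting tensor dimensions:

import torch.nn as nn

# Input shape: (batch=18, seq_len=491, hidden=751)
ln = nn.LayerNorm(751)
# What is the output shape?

Input shape: (18, 491, 751)
Output shape: (18, 491, 751)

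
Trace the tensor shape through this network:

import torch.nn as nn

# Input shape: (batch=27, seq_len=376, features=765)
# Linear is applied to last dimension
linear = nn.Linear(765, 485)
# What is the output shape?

Input shape: (27, 376, 765)
Output shape: (27, 376, 485)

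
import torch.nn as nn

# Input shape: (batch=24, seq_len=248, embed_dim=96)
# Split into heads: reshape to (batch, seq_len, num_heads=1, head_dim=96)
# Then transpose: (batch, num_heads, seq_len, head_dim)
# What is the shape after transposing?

Input shape: (24, 248, 96)
  -> after reshape: (24, 248, 1, 96)
Output shape: (24, 1, 248, 96)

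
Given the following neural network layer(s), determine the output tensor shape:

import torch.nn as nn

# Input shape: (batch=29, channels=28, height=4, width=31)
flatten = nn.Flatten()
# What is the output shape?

Input shape: (29, 28, 4, 31)
Output shape: (29, 3472)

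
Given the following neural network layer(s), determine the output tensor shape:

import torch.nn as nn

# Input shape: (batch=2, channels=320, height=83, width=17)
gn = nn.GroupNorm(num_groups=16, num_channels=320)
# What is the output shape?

Input shape: (2, 320, 83, 17)
Output shape: (2, 320, 83, 17)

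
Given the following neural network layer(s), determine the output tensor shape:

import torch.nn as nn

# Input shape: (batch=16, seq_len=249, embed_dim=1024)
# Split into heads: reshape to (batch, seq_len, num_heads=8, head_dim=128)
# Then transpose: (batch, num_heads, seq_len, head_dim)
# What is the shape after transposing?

Input shape: (16, 249, 1024)
  -> after reshape: (16, 249, 8, 128)
Output shape: (16, 8, 249, 128)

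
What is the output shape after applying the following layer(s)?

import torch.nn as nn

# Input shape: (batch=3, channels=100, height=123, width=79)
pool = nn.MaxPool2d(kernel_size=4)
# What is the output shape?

Input shape: (3, 100, 123, 79)
Output shape: (3, 100, 30, 19)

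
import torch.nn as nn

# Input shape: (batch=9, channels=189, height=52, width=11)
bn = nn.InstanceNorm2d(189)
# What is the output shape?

Input shape: (9, 189, 52, 11)
Output shape: (9, 189, 52, 11)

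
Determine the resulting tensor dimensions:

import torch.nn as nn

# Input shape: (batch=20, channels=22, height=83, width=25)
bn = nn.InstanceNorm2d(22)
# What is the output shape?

Input shape: (20, 22, 83, 25)
Output shape: (20, 22, 83, 25)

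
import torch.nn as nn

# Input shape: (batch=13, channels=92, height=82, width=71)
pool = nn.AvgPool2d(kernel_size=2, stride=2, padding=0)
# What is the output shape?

Input shape: (13, 92, 82, 71)
Output shape: (13, 92, 41, 35)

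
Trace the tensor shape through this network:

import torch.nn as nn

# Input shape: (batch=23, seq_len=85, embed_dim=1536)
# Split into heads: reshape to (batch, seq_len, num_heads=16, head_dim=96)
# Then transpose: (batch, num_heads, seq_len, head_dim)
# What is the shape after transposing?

Input shape: (23, 85, 1536)
  -> after reshape: (23, 85, 16, 96)
Output shape: (23, 16, 85, 96)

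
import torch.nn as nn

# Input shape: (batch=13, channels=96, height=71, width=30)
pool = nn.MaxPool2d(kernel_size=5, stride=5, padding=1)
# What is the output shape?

Input shape: (13, 96, 71, 30)
Output shape: (13, 96, 14, 6)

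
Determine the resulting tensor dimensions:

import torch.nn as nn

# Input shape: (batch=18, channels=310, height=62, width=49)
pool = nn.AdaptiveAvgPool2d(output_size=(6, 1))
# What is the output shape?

Input shape: (18, 310, 62, 49)
Output shape: (18, 310, 6, 1)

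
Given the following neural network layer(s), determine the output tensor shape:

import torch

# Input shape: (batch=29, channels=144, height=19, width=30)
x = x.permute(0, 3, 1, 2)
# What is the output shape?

Input shape: (29, 144, 19, 30)
Output shape: (29, 30, 144, 19)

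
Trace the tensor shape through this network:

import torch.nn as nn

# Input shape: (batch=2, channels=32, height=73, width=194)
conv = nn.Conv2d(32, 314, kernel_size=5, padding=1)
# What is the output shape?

Input shape: (2, 32, 73, 194)
Output shape: (2, 314, 71, 192)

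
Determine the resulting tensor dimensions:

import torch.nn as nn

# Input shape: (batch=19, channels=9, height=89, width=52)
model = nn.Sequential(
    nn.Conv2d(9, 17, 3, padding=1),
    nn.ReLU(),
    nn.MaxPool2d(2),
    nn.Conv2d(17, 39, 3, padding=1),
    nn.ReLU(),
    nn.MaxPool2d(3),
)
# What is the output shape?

Input shape: (19, 9, 89, 52)
  -> after first Conv2d: (19, 17, 89, 52)
  -> after first MaxPool2d: (19, 17, 44, 26)
  -> after second Conv2d: (19, 39, 44, 26)
Output shape: (19, 39, 14, 8)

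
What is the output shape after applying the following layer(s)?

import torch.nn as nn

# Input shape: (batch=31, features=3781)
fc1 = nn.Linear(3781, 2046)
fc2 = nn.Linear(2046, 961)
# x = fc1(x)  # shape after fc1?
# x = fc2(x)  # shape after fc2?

Input shape: (31, 3781)
  -> after fc1: (31, 2046)
Output shape: (31, 961)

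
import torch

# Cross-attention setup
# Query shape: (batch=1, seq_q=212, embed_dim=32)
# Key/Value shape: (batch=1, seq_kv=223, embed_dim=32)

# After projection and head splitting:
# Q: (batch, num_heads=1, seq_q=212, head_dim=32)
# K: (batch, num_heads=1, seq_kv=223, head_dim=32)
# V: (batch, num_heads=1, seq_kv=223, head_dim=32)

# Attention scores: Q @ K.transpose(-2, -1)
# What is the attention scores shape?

Input shape: (1, 212, 32)
Output shape: (1, 1, 212, 223)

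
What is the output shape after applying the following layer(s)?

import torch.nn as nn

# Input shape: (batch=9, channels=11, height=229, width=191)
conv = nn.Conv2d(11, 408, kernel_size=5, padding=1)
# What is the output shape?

Input shape: (9, 11, 229, 191)
Output shape: (9, 408, 227, 189)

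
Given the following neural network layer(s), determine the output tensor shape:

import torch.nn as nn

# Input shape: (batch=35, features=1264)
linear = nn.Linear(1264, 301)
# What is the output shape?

Input shape: (35, 1264)
Output shape: (35, 301)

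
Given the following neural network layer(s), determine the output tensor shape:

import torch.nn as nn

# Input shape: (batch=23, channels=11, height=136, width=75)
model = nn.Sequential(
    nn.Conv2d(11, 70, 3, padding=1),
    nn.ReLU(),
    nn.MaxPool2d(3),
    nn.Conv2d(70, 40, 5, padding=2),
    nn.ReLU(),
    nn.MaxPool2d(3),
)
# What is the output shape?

Input shape: (23, 11, 136, 75)
  -> after first Conv2d: (23, 70, 136, 75)
  -> after first MaxPool2d: (23, 70, 45, 25)
  -> after second Conv2d: (23, 40, 45, 25)
Output shape: (23, 40, 15, 8)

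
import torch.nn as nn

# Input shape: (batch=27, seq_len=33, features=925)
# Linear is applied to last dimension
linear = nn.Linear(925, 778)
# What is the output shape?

Input shape: (27, 33, 925)
Output shape: (27, 33, 778)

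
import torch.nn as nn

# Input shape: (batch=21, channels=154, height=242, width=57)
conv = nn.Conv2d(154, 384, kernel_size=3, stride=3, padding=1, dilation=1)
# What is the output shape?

Input shape: (21, 154, 242, 57)
Output shape: (21, 384, 81, 19)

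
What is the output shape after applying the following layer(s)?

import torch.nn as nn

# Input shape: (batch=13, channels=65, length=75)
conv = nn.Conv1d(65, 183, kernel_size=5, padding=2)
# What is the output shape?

Input shape: (13, 65, 75)
Output shape: (13, 183, 75)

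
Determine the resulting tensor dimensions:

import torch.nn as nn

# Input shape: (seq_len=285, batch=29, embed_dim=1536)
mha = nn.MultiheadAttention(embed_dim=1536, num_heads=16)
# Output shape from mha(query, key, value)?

Input shape: (285, 29, 1536)
Output shape: (285, 29, 1536)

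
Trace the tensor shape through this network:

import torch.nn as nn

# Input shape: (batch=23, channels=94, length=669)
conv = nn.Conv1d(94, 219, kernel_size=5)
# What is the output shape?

Input shape: (23, 94, 669)
Output shape: (23, 219, 665)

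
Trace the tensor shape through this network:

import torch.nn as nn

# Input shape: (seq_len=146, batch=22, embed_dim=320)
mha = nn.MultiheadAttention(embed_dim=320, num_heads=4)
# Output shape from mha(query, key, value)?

Input shape: (146, 22, 320)
Output shape: (146, 22, 320)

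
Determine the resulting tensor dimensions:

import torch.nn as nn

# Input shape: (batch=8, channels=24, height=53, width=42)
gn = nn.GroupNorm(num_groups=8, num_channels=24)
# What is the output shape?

Input shape: (8, 24, 53, 42)
Output shape: (8, 24, 53, 42)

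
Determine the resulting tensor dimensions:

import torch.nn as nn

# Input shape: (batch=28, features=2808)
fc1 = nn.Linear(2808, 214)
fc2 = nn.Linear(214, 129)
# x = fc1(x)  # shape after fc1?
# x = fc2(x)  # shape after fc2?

Input shape: (28, 2808)
  -> after fc1: (28, 214)
Output shape: (28, 129)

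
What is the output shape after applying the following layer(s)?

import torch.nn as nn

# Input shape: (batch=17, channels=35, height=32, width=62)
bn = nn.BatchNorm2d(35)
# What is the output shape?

Input shape: (17, 35, 32, 62)
Output shape: (17, 35, 32, 62)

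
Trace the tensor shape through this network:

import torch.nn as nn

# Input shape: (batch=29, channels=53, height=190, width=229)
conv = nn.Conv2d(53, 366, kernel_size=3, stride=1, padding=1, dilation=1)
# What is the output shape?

Input shape: (29, 53, 190, 229)
Output shape: (29, 366, 190, 229)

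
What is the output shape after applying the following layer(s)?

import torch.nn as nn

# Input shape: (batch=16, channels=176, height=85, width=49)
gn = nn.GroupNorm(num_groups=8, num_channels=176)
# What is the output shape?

Input shape: (16, 176, 85, 49)
Output shape: (16, 176, 85, 49)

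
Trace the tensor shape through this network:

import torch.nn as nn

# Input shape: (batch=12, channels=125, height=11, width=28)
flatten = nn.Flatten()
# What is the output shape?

Input shape: (12, 125, 11, 28)
Output shape: (12, 38500)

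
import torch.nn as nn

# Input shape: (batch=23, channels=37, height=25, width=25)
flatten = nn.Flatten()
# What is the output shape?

Input shape: (23, 37, 25, 25)
Output shape: (23, 23125)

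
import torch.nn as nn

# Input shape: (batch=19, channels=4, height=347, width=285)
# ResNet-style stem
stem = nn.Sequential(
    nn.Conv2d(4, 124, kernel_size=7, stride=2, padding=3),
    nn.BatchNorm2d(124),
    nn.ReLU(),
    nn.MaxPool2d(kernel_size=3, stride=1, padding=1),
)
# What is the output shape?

Input shape: (19, 4, 347, 285)
  -> after Conv2d 7x7 stride=2: (19, 124, 174, 143)
Output shape: (19, 124, 174, 143)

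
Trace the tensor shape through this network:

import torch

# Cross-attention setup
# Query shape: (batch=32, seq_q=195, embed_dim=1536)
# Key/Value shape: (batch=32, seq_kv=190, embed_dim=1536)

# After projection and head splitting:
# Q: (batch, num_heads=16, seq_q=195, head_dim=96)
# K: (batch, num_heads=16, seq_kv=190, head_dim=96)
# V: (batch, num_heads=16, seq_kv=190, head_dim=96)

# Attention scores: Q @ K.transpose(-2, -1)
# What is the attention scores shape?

Input shape: (32, 195, 1536)
Output shape: (32, 16, 195, 190)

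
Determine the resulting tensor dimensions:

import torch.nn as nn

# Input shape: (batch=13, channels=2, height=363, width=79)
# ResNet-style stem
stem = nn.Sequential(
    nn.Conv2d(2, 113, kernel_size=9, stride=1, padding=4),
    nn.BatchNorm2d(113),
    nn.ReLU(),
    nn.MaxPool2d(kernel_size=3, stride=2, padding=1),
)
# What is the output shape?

Input shape: (13, 2, 363, 79)
  -> after Conv2d 9x9 stride=1: (13, 113, 363, 79)
Output shape: (13, 113, 182, 40)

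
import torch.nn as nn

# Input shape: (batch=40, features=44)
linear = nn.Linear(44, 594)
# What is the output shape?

Input shape: (40, 44)
Output shape: (40, 594)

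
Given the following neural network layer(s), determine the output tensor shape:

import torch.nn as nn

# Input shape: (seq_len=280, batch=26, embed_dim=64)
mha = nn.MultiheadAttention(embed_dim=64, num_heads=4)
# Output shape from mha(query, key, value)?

Input shape: (280, 26, 64)
Output shape: (280, 26, 64)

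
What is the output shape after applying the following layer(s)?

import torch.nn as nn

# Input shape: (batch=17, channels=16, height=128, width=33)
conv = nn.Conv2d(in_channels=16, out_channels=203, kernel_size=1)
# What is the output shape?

Input shape: (17, 16, 128, 33)
Output shape: (17, 203, 128, 33)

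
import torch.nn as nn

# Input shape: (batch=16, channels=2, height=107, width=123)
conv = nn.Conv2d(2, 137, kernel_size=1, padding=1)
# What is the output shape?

Input shape: (16, 2, 107, 123)
Output shape: (16, 137, 109, 125)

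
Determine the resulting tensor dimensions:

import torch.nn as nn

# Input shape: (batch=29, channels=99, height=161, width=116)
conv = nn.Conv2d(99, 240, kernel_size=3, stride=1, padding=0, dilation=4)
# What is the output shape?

Input shape: (29, 99, 161, 116)
Output shape: (29, 240, 153, 108)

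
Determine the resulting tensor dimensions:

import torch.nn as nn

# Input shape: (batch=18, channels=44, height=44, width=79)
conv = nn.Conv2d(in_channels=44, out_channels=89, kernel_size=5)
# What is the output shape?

Input shape: (18, 44, 44, 79)
Output shape: (18, 89, 40, 75)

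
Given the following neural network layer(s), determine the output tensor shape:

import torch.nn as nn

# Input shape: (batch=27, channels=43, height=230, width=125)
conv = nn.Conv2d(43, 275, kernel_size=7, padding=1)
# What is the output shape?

Input shape: (27, 43, 230, 125)
Output shape: (27, 275, 226, 121)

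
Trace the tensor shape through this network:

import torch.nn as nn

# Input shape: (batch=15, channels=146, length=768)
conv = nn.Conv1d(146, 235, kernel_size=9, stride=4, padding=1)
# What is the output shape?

Input shape: (15, 146, 768)
Output shape: (15, 235, 191)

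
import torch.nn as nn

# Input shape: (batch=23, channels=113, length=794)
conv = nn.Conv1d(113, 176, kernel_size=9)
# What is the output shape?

Input shape: (23, 113, 794)
Output shape: (23, 176, 786)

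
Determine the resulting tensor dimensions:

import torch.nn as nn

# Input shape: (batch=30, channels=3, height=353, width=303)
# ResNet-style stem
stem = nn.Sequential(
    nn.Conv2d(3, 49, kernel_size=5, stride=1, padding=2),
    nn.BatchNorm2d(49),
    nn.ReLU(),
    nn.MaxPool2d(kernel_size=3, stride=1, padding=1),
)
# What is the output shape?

Input shape: (30, 3, 353, 303)
  -> after Conv2d 5x5 stride=1: (30, 49, 353, 303)
Output shape: (30, 49, 353, 303)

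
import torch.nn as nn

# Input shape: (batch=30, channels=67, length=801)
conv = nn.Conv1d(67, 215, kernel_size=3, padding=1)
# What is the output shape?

Input shape: (30, 67, 801)
Output shape: (30, 215, 801)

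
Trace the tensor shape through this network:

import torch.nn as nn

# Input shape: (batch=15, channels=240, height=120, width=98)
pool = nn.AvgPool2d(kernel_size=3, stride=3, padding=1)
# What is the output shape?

Input shape: (15, 240, 120, 98)
Output shape: (15, 240, 40, 33)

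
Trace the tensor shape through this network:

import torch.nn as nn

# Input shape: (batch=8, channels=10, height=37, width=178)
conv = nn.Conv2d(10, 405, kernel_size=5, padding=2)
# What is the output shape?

Input shape: (8, 10, 37, 178)
Output shape: (8, 405, 37, 178)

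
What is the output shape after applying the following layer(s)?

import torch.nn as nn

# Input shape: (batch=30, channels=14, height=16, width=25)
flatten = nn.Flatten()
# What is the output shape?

Input shape: (30, 14, 16, 25)
Output shape: (30, 5600)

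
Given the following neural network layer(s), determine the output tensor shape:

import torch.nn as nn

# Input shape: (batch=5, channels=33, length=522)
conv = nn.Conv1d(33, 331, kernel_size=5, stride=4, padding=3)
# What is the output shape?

Input shape: (5, 33, 522)
Output shape: (5, 331, 131)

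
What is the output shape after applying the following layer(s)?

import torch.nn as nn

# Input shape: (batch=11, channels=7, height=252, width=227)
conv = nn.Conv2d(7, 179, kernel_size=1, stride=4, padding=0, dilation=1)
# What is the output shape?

Input shape: (11, 7, 252, 227)
Output shape: (11, 179, 63, 57)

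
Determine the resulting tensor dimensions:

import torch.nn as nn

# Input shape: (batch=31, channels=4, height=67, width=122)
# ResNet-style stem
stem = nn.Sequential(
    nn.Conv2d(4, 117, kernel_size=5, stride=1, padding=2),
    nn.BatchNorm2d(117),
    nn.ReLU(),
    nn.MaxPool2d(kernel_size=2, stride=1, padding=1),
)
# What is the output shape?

Input shape: (31, 4, 67, 122)
  -> after Conv2d 5x5 stride=1: (31, 117, 67, 122)
Output shape: (31, 117, 68, 123)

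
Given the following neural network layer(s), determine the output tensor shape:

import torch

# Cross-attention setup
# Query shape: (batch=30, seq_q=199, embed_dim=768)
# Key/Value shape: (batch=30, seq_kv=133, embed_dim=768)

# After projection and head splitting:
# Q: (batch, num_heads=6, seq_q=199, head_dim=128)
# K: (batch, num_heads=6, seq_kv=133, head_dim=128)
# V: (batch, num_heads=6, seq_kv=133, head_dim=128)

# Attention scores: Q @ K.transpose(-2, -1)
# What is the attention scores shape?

Input shape: (30, 199, 768)
Output shape: (30, 6, 199, 133)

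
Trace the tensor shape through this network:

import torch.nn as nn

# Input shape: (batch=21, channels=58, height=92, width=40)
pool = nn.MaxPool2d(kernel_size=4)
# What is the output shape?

Input shape: (21, 58, 92, 40)
Output shape: (21, 58, 23, 10)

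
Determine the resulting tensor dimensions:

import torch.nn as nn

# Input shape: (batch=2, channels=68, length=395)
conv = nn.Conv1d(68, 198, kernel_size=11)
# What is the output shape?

Input shape: (2, 68, 395)
Output shape: (2, 198, 385)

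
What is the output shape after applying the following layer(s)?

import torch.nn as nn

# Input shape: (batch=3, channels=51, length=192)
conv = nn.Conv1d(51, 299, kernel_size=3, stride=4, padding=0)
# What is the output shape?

Input shape: (3, 51, 192)
Output shape: (3, 299, 48)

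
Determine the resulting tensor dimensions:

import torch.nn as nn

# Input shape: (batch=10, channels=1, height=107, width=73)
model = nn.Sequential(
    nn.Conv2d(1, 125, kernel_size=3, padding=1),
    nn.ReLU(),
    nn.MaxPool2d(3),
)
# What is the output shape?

Input shape: (10, 1, 107, 73)
  -> after Conv2d: (10, 125, 107, 73)
  -> after ReLU: (10, 125, 107, 73)
Output shape: (10, 125, 35, 24)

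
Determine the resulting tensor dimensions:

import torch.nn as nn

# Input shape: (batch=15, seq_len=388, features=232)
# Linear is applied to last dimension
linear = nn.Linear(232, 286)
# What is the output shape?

Input shape: (15, 388, 232)
Output shape: (15, 388, 286)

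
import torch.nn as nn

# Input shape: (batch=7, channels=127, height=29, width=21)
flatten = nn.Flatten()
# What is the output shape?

Input shape: (7, 127, 29, 21)
Output shape: (7, 77343)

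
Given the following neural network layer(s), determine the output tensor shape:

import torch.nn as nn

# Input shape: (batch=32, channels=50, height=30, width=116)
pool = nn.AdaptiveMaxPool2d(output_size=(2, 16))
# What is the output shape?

Input shape: (32, 50, 30, 116)
Output shape: (32, 50, 2, 16)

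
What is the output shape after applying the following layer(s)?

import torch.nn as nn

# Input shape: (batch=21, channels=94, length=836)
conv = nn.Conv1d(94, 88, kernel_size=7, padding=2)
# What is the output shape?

Input shape: (21, 94, 836)
Output shape: (21, 88, 834)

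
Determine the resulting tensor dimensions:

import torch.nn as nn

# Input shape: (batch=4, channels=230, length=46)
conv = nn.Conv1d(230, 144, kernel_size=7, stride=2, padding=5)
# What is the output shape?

Input shape: (4, 230, 46)
Output shape: (4, 144, 25)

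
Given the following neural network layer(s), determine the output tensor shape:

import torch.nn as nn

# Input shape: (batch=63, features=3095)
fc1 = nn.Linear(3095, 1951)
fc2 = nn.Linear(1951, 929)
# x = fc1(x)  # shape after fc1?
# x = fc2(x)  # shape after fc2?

Input shape: (63, 3095)
  -> after fc1: (63, 1951)
Output shape: (63, 929)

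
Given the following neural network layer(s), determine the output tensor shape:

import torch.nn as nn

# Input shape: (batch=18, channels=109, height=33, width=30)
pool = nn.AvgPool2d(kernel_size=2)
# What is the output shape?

Input shape: (18, 109, 33, 30)
Output shape: (18, 109, 16, 15)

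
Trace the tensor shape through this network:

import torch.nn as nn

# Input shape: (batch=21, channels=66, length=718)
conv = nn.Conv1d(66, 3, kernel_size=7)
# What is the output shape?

Input shape: (21, 66, 718)
Output shape: (21, 3, 712)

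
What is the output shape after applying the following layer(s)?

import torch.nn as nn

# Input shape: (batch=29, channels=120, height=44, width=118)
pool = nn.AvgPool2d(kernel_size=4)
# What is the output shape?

Input shape: (29, 120, 44, 118)
Output shape: (29, 120, 11, 29)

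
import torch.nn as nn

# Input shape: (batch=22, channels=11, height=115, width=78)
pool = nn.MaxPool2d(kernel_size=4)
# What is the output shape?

Input shape: (22, 11, 115, 78)
Output shape: (22, 11, 28, 19)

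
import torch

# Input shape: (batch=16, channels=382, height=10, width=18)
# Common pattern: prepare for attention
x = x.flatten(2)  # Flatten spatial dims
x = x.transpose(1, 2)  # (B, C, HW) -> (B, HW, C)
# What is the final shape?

Input shape: (16, 382, 10, 18)
  -> after flatten(2): (16, 382, 180)
Output shape: (16, 180, 382)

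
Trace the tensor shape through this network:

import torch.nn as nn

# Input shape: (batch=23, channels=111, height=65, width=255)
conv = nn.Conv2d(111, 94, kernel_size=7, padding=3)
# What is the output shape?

Input shape: (23, 111, 65, 255)
Output shape: (23, 94, 65, 255)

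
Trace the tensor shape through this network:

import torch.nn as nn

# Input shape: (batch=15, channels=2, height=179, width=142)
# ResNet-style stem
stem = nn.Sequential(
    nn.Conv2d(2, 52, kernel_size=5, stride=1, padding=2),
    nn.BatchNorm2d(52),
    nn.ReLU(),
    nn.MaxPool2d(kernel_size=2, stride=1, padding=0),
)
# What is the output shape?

Input shape: (15, 2, 179, 142)
  -> after Conv2d 5x5 stride=1: (15, 52, 179, 142)
Output shape: (15, 52, 178, 141)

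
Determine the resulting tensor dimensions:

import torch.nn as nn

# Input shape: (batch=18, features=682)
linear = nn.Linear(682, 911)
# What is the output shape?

Input shape: (18, 682)
Output shape: (18, 911)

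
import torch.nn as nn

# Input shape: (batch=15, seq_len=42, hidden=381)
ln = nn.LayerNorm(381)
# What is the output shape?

Input shape: (15, 42, 381)
Output shape: (15, 42, 381)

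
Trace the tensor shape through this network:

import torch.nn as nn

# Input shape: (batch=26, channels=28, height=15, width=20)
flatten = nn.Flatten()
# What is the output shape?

Input shape: (26, 28, 15, 20)
Output shape: (26, 8400)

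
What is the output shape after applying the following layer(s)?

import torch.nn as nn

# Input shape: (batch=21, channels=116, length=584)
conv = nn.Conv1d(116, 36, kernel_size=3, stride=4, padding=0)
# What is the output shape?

Input shape: (21, 116, 584)
Output shape: (21, 36, 146)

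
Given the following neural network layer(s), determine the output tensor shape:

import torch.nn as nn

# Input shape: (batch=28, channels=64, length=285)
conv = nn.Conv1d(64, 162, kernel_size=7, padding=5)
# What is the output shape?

Input shape: (28, 64, 285)
Output shape: (28, 162, 289)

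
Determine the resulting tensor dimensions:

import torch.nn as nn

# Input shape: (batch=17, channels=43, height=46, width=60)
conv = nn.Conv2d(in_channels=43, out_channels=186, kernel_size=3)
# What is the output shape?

Input shape: (17, 43, 46, 60)
Output shape: (17, 186, 44, 58)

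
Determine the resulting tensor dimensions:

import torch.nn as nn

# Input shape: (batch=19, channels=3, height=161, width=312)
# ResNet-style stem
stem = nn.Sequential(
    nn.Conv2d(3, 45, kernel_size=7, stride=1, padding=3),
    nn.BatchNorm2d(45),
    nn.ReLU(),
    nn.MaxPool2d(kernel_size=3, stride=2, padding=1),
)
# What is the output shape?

Input shape: (19, 3, 161, 312)
  -> after Conv2d 7x7 stride=1: (19, 45, 161, 312)
Output shape: (19, 45, 81, 156)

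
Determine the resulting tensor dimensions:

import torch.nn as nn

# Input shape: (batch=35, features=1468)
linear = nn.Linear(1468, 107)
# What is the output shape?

Input shape: (35, 1468)
Output shape: (35, 107)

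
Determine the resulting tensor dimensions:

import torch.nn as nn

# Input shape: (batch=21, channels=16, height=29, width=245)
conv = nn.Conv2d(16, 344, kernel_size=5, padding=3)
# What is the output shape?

Input shape: (21, 16, 29, 245)
Output shape: (21, 344, 31, 247)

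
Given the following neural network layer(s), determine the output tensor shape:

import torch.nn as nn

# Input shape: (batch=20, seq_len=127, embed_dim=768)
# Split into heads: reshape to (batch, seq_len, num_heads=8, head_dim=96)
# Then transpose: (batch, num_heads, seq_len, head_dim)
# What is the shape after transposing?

Input shape: (20, 127, 768)
  -> after reshape: (20, 127, 8, 96)
Output shape: (20, 8, 127, 96)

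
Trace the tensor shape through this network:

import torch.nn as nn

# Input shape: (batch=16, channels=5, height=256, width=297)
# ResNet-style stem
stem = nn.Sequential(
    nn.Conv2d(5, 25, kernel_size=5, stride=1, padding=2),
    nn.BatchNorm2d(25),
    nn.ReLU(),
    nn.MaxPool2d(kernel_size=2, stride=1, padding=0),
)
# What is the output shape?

Input shape: (16, 5, 256, 297)
  -> after Conv2d 5x5 stride=1: (16, 25, 256, 297)
Output shape: (16, 25, 255, 296)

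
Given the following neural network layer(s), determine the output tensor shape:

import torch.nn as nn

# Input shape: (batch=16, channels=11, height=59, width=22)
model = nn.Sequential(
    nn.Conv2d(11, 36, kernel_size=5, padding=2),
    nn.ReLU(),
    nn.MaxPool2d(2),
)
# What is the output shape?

Input shape: (16, 11, 59, 22)
  -> after Conv2d: (16, 36, 59, 22)
  -> after ReLU: (16, 36, 59, 22)
Output shape: (16, 36, 29, 11)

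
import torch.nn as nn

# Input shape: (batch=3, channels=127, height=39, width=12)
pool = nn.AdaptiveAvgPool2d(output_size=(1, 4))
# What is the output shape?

Input shape: (3, 127, 39, 12)
Output shape: (3, 127, 1, 4)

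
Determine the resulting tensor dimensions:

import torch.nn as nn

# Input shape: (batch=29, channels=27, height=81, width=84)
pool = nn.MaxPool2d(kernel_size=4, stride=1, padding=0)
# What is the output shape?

Input shape: (29, 27, 81, 84)
Output shape: (29, 27, 78, 81)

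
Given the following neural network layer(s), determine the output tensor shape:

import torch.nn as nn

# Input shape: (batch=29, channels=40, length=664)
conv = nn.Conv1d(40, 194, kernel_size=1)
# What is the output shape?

Input shape: (29, 40, 664)
Output shape: (29, 194, 664)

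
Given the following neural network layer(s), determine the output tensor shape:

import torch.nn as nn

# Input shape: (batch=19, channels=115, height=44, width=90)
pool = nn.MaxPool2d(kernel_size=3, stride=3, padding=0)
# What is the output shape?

Input shape: (19, 115, 44, 90)
Output shape: (19, 115, 14, 30)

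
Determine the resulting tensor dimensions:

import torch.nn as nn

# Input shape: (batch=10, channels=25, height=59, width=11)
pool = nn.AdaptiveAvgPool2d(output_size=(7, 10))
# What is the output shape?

Input shape: (10, 25, 59, 11)
Output shape: (10, 25, 7, 10)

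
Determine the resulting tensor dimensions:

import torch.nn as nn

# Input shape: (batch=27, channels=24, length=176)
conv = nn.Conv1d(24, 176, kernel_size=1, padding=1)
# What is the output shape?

Input shape: (27, 24, 176)
Output shape: (27, 176, 178)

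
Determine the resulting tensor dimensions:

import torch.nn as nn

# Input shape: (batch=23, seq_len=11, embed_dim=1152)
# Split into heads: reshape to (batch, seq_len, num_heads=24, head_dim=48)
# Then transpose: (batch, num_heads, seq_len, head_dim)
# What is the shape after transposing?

Input shape: (23, 11, 1152)
  -> after reshape: (23, 11, 24, 48)
Output shape: (23, 24, 11, 48)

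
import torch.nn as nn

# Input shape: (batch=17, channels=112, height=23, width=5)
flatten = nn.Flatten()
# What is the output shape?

Input shape: (17, 112, 23, 5)
Output shape: (17, 12880)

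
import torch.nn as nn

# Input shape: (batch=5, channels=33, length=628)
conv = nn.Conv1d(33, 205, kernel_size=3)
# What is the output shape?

Input shape: (5, 33, 628)
Output shape: (5, 205, 626)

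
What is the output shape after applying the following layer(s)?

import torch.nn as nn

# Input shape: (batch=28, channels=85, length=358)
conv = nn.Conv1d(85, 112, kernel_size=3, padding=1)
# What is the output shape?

Input shape: (28, 85, 358)
Output shape: (28, 112, 358)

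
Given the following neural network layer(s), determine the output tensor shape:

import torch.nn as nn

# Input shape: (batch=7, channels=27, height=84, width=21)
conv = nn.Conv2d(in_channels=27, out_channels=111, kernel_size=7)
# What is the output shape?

Input shape: (7, 27, 84, 21)
Output shape: (7, 111, 78, 15)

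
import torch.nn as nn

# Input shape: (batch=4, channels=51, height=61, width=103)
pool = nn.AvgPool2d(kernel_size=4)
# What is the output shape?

Input shape: (4, 51, 61, 103)
Output shape: (4, 51, 15, 25)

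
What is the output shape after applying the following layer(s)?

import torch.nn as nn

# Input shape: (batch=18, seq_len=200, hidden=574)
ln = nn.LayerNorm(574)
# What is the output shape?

Input shape: (18, 200, 574)
Output shape: (18, 200, 574)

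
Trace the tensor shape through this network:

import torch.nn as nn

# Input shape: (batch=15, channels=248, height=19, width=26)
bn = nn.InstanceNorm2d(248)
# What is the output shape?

Input shape: (15, 248, 19, 26)
Output shape: (15, 248, 19, 26)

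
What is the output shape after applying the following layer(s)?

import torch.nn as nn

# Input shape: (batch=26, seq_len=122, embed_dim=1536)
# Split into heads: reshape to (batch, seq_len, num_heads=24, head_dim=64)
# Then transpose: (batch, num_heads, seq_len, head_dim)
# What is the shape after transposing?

Input shape: (26, 122, 1536)
  -> after reshape: (26, 122, 24, 64)
Output shape: (26, 24, 122, 64)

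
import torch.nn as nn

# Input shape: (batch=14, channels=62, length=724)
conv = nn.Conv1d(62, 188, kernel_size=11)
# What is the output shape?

Input shape: (14, 62, 724)
Output shape: (14, 188, 714)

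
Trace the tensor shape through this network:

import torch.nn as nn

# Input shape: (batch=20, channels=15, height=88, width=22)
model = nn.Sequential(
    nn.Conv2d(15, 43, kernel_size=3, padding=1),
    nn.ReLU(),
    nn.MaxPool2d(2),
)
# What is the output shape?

Input shape: (20, 15, 88, 22)
  -> after Conv2d: (20, 43, 88, 22)
  -> after ReLU: (20, 43, 88, 22)
Output shape: (20, 43, 44, 11)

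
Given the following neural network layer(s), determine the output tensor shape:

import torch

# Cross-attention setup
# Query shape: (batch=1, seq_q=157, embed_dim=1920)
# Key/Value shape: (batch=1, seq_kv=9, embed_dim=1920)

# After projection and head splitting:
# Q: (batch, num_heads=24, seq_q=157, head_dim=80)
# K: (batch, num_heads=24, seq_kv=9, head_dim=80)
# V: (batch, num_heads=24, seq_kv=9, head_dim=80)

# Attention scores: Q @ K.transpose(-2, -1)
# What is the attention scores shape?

Input shape: (1, 157, 1920)
Output shape: (1, 24, 157, 9)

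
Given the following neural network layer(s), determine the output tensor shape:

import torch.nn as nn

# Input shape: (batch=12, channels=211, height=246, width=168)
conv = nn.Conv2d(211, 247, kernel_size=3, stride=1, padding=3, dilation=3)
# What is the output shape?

Input shape: (12, 211, 246, 168)
Output shape: (12, 247, 246, 168)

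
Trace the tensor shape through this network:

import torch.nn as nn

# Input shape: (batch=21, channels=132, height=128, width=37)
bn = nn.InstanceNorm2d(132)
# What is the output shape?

Input shape: (21, 132, 128, 37)
Output shape: (21, 132, 128, 37)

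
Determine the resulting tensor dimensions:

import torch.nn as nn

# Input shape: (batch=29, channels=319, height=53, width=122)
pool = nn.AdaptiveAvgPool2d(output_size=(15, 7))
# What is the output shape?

Input shape: (29, 319, 53, 122)
Output shape: (29, 319, 15, 7)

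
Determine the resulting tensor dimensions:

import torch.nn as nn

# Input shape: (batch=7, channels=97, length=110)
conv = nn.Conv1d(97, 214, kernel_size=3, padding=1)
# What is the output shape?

Input shape: (7, 97, 110)
Output shape: (7, 214, 110)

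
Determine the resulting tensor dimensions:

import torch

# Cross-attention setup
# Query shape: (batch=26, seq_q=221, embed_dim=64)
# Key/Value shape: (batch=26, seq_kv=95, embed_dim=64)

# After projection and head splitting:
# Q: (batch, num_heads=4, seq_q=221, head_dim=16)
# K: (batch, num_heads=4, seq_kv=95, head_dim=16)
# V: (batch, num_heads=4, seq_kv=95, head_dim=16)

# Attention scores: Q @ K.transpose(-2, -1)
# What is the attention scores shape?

Input shape: (26, 221, 64)
Output shape: (26, 4, 221, 95)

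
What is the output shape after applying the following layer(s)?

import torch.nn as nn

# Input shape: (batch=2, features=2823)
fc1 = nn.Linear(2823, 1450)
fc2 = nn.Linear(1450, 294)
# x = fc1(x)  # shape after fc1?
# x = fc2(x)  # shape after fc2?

Input shape: (2, 2823)
  -> after fc1: (2, 1450)
Output shape: (2, 294)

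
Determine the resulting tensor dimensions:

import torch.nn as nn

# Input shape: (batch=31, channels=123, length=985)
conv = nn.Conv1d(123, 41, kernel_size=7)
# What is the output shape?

Input shape: (31, 123, 985)
Output shape: (31, 41, 979)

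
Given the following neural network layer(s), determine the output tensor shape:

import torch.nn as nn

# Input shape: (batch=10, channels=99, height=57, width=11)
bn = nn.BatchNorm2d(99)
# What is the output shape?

Input shape: (10, 99, 57, 11)
Output shape: (10, 99, 57, 11)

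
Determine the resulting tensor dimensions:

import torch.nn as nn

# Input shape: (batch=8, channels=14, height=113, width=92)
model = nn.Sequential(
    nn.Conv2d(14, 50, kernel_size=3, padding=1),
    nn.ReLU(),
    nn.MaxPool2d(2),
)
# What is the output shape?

Input shape: (8, 14, 113, 92)
  -> after Conv2d: (8, 50, 113, 92)
  -> after ReLU: (8, 50, 113, 92)
Output shape: (8, 50, 56, 46)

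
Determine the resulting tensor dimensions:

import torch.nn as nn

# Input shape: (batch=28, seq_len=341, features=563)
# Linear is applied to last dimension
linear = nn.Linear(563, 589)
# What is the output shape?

Input shape: (28, 341, 563)
Output shape: (28, 341, 589)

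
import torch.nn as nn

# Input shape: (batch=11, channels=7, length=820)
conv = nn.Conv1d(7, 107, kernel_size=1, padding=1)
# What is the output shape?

Input shape: (11, 7, 820)
Output shape: (11, 107, 822)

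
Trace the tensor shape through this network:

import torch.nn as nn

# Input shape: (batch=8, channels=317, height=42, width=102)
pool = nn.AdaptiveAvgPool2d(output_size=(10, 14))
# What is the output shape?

Input shape: (8, 317, 42, 102)
Output shape: (8, 317, 10, 14)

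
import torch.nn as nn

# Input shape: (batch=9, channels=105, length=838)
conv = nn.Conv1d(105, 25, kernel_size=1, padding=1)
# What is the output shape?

Input shape: (9, 105, 838)
Output shape: (9, 25, 840)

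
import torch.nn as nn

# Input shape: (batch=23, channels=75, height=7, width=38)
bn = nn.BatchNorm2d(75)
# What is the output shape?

Input shape: (23, 75, 7, 38)
Output shape: (23, 75, 7, 38)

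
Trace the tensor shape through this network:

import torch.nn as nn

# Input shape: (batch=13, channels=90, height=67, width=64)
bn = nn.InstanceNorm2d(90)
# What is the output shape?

Input shape: (13, 90, 67, 64)
Output shape: (13, 90, 67, 64)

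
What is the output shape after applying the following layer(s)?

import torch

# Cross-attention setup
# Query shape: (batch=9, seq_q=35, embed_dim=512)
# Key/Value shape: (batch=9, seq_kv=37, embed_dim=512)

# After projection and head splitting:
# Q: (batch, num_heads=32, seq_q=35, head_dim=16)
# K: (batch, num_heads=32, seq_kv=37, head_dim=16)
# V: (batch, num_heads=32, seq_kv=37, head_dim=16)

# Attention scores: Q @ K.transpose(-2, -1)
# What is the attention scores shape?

Input shape: (9, 35, 512)
Output shape: (9, 32, 35, 37)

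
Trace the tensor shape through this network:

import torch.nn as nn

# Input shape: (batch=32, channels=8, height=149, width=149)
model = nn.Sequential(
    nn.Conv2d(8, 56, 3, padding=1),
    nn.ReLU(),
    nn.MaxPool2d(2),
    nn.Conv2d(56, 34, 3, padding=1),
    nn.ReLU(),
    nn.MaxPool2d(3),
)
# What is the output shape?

Input shape: (32, 8, 149, 149)
  -> after first Conv2d: (32, 56, 149, 149)
  -> after first MaxPool2d: (32, 56, 74, 74)
  -> after second Conv2d: (32, 34, 74, 74)
Output shape: (32, 34, 24, 24)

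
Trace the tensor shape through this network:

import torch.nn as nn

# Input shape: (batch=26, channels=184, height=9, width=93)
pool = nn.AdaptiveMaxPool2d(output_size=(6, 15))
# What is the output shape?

Input shape: (26, 184, 9, 93)
Output shape: (26, 184, 6, 15)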